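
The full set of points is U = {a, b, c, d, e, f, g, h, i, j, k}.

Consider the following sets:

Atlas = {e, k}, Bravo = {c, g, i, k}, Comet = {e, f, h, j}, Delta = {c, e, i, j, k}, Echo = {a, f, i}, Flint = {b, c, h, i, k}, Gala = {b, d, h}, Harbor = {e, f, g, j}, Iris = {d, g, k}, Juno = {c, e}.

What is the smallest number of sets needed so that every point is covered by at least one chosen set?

Echo and Flint and Gala and Harbor together: Echo ∪ Flint ∪ Gala ∪ Harbor = {a, b, c, d, e, f, g, h, i, j, k} — every point is covered.
No 3 of the 10 sets cover everything (all 120 combinations miss at least one point), so 4 is optimal.

4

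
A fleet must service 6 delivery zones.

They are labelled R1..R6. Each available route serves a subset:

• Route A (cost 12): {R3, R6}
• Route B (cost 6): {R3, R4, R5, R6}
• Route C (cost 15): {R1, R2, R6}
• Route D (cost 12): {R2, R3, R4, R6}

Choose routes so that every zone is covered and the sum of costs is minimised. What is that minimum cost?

21

B, C together cover every zone (B ∪ C = {R1, R2, R3, R4, R5, R6}); total cost 6 + 15 = 21.
No covering selection has total cost below 21.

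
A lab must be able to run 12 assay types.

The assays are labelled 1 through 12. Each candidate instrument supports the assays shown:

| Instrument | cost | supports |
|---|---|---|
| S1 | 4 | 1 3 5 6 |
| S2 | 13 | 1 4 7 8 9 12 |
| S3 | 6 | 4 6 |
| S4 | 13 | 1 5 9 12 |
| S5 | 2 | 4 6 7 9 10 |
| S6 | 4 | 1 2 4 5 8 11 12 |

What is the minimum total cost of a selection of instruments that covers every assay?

S1, S5, S6 together cover every assay (S1 ∪ S5 ∪ S6 = {1, 2, 3, 4, 5, 6, 7, 8, 9, 10, 11, 12}); total cost 4 + 2 + 4 = 10.
No covering selection has total cost below 10.

10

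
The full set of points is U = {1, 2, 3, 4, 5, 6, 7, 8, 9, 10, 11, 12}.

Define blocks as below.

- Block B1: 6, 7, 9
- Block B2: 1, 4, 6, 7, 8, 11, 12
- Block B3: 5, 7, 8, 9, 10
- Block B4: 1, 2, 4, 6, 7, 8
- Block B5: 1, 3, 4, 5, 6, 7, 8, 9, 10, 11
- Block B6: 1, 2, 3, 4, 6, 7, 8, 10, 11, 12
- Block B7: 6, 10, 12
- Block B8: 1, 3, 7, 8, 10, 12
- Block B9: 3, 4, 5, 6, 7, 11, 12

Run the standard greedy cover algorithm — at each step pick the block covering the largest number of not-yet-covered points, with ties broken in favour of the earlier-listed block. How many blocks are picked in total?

2

Greedy: pick B5 (covers 10 new) → pick B6 (covers 2 new). Total picks: 2.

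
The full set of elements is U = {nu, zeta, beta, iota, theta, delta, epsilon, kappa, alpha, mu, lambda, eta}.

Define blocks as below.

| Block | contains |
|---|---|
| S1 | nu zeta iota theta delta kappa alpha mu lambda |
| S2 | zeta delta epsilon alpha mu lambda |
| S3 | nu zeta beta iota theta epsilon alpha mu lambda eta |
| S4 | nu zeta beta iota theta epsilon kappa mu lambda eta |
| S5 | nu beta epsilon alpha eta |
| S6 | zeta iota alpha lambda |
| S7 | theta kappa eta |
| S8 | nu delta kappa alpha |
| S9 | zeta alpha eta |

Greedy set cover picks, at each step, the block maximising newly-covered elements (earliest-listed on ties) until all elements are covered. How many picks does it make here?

Greedy: pick S3 (covers 10 new) → pick S1 (covers 2 new). Total picks: 2.

2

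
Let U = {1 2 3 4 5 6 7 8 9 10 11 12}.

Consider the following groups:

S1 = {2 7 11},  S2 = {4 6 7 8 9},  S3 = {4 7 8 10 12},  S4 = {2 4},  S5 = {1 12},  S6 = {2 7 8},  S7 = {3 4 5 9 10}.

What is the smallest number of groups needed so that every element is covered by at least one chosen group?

S1 and S2 and S5 and S7 together: S1 ∪ S2 ∪ S5 ∪ S7 = {1, 2, 3, 4, 5, 6, 7, 8, 9, 10, 11, 12} — every element is covered.
Only S7 contains 3, so S7 is forced; the remaining 7 elements need at least 3 more groups (each remaining group adds at most 3) — so at least 4 groups are needed, and 4 is optimal.

4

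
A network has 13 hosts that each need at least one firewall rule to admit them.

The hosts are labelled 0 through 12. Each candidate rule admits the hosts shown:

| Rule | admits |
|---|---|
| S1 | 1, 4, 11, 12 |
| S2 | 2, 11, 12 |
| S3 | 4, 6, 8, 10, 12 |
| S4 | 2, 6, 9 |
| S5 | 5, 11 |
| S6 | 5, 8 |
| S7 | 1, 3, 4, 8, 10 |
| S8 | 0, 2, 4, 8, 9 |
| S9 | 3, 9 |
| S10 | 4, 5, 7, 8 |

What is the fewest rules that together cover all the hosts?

5

Take {S2, S4, S7, S8, S10}. Their union is {0, 1, 2, 3, 4, 5, 6, 7, 8, 9, 10, 11, 12}, which is all 13 hosts.
No 4 of the 10 rules cover everything (all 210 combinations miss at least one host), so 5 is optimal.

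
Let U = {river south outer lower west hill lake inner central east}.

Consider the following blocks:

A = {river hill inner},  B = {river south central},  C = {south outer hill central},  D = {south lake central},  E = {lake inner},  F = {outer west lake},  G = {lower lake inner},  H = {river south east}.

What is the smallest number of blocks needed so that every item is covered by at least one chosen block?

4

C and F and G and H together: C ∪ F ∪ G ∪ H = {river, south, outer, lower, west, hill, lake, inner, central, east} — every item is covered.
Only F contains west, so F is forced; the remaining 7 items need at least 3 more blocks (each remaining block adds at most 3) — so at least 4 blocks are needed, and 4 is optimal.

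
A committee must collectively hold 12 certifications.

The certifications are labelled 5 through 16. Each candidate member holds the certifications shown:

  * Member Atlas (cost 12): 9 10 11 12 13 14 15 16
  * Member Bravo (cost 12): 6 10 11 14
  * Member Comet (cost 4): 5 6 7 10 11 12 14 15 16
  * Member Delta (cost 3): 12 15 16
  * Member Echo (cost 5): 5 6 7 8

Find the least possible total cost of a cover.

17

Atlas, Echo together cover every certification (Atlas ∪ Echo = {5, 6, 7, 8, 9, 10, 11, 12, 13, 14, 15, 16}); total cost 12 + 5 = 17.
The greedy pick Comet, Echo, Atlas costs 21; no covering selection beats 17.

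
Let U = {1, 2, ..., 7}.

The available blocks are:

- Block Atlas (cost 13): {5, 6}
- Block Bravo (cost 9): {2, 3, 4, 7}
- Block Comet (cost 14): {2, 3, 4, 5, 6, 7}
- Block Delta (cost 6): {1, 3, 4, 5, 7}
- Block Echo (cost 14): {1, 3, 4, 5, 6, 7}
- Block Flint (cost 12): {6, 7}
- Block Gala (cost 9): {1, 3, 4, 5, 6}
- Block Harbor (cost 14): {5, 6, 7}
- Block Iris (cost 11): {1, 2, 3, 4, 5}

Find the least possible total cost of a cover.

Bravo, Gala together cover every item (Bravo ∪ Gala = {1, 2, 3, 4, 5, 6, 7}); total cost 9 + 9 = 18.
The greedy pick Delta, Comet costs 20; no covering selection beats 18.

18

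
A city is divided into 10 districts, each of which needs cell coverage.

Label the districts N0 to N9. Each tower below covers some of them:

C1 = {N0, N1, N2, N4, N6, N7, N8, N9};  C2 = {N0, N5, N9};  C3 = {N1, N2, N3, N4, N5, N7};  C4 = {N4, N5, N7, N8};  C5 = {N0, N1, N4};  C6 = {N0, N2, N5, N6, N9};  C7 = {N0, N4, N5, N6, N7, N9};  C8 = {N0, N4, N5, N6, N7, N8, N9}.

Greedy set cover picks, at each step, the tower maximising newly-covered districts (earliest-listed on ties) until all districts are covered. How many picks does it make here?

2

Greedy: pick C1 (covers 8 new) → pick C3 (covers 2 new). Total picks: 2.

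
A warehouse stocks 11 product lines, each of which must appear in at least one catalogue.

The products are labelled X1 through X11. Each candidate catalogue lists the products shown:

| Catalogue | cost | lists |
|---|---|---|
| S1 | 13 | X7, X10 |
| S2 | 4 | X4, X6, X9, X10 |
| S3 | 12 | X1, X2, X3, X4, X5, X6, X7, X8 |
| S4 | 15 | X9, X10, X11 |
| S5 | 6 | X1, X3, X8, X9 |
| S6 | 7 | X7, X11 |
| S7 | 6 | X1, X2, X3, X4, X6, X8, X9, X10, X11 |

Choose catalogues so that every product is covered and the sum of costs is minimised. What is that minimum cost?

S3, S7 together cover every product (S3 ∪ S7 = {X1, X2, X3, X4, X5, X6, X7, X8, X9, X10, X11}); total cost 12 + 6 = 18.
No covering selection has total cost below 18.

18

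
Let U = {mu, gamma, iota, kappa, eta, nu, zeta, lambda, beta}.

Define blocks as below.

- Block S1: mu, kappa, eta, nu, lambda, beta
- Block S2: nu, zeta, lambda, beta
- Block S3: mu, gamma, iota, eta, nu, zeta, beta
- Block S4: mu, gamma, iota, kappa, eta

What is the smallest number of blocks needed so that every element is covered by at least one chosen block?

2

S2 and S4 together: S2 ∪ S4 = {mu, gamma, iota, kappa, eta, nu, zeta, lambda, beta} — every element is covered.
No single block has all 9 elements (the largest, S3, has 7), so 2 is optimal.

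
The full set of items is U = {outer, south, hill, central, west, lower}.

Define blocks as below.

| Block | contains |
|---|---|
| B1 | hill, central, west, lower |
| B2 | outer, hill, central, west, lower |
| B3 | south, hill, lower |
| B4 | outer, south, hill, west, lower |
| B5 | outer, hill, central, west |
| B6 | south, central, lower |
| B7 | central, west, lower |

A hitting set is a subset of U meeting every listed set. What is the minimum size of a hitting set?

2

Take H = {hill, lower}. Each listed block contains at least one of these, so H is a hitting set of size 2.
No single item lies in every block, so at least 2 are needed and 2 is optimal.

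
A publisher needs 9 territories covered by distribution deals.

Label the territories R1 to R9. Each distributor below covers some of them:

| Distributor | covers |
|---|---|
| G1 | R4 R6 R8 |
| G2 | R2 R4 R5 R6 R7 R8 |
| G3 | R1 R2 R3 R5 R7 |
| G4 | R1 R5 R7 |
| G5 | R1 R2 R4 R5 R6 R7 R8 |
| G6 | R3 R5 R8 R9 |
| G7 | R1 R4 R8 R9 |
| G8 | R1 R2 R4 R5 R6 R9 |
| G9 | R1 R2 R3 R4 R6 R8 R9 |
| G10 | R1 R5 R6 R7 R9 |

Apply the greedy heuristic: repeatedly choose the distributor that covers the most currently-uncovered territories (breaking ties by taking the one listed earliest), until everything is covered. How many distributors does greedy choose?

Greedy: pick G5 (covers 7 new) → pick G6 (covers 2 new). Total picks: 2.

2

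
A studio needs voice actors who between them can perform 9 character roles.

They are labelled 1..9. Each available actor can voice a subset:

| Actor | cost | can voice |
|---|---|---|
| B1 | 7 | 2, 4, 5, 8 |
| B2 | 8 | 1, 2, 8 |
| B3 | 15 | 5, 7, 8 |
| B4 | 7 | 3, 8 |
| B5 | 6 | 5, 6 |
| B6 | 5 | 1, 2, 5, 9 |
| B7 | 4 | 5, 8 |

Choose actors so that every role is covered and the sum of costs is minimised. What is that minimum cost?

B1, B3, B4, B5, B6 together cover every role (B1 ∪ B3 ∪ B4 ∪ B5 ∪ B6 = {1, 2, 3, 4, 5, 6, 7, 8, 9}); total cost 7 + 15 + 7 + 6 + 5 = 40.
No covering selection has total cost below 40.

40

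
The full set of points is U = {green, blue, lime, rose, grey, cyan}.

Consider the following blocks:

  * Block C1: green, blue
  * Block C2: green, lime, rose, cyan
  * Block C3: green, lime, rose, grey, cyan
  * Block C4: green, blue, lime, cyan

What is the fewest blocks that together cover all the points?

C1 and C3 together: C1 ∪ C3 = {green, blue, lime, rose, grey, cyan} — every point is covered.
No single block has all 6 points (the largest, C3, has 5), so 2 is optimal.

2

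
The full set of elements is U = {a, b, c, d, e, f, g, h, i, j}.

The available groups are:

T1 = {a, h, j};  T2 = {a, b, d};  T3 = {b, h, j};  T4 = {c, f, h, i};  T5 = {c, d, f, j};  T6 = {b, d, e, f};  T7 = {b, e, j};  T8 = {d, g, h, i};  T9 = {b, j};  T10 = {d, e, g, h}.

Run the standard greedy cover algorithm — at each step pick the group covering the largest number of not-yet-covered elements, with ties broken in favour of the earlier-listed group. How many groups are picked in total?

4

Greedy: pick T4 (covers 4 new) → pick T2 (covers 3 new) → pick T7 (covers 2 new) → pick T8 (covers 1 new). Total picks: 4.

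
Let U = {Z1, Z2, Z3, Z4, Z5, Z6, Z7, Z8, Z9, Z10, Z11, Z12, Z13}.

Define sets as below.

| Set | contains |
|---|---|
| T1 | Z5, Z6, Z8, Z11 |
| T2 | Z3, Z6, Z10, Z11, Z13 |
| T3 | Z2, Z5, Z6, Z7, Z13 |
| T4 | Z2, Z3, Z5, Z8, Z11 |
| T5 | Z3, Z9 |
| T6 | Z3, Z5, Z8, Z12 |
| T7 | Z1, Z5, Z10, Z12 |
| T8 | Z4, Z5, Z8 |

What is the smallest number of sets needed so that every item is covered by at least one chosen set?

T3, T4, T5, T7, and T8 cover everything between them: the union {Z1, Z2, Z3, Z4, Z5, Z6, Z7, Z8, Z9, Z10, Z11, Z12, Z13} is all of U.
No 4 of the 8 sets cover everything (all 70 combinations miss at least one item), so 5 is optimal.

5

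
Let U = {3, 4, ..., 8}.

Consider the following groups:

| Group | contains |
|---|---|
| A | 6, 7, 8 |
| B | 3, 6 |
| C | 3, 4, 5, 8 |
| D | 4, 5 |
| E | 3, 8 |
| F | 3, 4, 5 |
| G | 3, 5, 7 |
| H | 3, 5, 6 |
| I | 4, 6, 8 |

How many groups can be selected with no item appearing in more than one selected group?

2

A, F are pairwise disjoint (A={6,7,8}; F={3,4,5}).
Every remaining group overlaps one of these, and no 3 of the listed groups are pairwise disjoint, so 2 is the maximum.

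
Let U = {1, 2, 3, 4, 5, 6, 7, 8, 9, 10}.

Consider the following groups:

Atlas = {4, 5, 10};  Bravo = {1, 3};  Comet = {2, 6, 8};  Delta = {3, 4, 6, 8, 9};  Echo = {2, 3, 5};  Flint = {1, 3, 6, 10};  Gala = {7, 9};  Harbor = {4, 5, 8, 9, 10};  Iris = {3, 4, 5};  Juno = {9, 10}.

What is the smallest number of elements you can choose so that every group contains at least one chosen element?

4

H = {1, 5, 8, 9} meets every group (each contains at least one member of H), and |H| = 4.
The groups Atlas, Bravo, Comet, Gala are pairwise disjoint, so any hitting set needs a separate element for each — at least 4. Hence 4 is optimal.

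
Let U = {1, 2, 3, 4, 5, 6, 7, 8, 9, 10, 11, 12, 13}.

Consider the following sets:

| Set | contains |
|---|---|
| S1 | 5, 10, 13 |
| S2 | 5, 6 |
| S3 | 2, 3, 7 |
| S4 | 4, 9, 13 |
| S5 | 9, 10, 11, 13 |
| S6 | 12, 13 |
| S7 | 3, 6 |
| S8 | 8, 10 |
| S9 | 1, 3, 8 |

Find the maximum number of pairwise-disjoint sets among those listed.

4

S2, S3, S6, S8 are pairwise disjoint (S2={5,6}; S3={2,3,7}; S6={12,13}; S8={8,10}).
Every remaining set overlaps one of these, and no 5 of the listed sets are pairwise disjoint, so 4 is the maximum.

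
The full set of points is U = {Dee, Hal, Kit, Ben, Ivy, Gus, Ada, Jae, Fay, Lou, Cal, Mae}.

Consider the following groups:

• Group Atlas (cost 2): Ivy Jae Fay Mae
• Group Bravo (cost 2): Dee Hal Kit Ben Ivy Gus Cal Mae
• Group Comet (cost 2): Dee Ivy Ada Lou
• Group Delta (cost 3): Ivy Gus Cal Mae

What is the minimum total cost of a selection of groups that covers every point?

Atlas, Bravo, Comet together cover every point (Atlas ∪ Bravo ∪ Comet = {Dee, Hal, Kit, Ben, Ivy, Gus, Ada, Jae, Fay, Lou, Cal, Mae}); total cost 2 + 2 + 2 = 6.
No covering selection has total cost below 6.

6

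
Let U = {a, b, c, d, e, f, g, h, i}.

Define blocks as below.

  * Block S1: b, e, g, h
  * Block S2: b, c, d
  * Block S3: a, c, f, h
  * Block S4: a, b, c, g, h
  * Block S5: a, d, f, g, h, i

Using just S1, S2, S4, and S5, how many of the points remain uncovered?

Union of S1, S2, S4, S5 = {a, b, c, d, e, f, g, h, i} — that's every point, so 0 are uncovered.

0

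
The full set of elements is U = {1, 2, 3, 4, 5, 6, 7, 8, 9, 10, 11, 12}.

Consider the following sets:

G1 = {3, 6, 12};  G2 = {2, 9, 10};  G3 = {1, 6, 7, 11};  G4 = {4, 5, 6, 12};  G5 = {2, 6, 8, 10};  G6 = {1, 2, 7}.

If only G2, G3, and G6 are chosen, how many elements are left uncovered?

5

Union of G2, G3, G6 = {1, 2, 6, 7, 9, 10, 11}.
Not covered: 3, 4, 5, 8, 12 — 5 elements.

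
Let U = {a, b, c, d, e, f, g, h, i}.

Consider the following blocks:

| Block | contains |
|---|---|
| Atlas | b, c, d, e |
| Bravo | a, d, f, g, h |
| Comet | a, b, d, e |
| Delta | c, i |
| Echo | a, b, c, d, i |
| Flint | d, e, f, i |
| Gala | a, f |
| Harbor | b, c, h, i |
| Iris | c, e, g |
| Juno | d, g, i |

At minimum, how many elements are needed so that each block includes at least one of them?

3

T = {a, c, i} meets every block (each contains at least one member of T), and |T| = 3.
No choice of 2 elements meets every block, so 3 is the minimum.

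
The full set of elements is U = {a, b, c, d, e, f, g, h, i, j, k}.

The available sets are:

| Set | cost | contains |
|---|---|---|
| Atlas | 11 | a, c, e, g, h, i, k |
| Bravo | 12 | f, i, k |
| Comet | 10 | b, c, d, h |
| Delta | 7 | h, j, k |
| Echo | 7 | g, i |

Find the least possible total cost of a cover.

Atlas, Bravo, Comet, Delta together cover every element (Atlas ∪ Bravo ∪ Comet ∪ Delta = {a, b, c, d, e, f, g, h, i, j, k}); total cost 11 + 12 + 10 + 7 = 40.
No covering selection has total cost below 40.

40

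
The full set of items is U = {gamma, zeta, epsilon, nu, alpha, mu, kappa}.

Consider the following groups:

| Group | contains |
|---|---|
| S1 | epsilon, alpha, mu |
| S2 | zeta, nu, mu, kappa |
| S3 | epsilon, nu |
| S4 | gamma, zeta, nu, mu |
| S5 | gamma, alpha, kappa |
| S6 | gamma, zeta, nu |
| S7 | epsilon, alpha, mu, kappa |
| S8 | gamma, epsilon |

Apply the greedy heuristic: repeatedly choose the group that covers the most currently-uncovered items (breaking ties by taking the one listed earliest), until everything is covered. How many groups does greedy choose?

3

Greedy: pick S2 (covers 4 new) → pick S1 (covers 2 new) → pick S4 (covers 1 new). Total picks: 3.
(The true minimum cover uses only 2 groups, so greedy is not optimal here.)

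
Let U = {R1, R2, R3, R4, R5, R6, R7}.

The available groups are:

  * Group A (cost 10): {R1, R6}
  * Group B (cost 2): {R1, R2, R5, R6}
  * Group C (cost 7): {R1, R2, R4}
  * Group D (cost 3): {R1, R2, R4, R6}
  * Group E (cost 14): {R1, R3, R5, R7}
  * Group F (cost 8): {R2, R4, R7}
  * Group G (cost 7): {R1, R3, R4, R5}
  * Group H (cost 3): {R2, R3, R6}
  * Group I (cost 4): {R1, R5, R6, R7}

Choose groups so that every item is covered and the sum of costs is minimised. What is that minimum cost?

10

D, H, I together cover every item (D ∪ H ∪ I = {R1, R2, R3, R4, R5, R6, R7}); total cost 3 + 3 + 4 = 10.
The greedy pick B, D, H, I costs 12; no covering selection beats 10.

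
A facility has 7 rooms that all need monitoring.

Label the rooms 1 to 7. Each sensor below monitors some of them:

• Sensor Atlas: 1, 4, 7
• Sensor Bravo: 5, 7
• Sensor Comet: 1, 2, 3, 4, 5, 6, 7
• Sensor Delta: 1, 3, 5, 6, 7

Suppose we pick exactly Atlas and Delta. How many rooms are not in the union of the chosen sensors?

1

Union of Atlas, Delta = {1, 3, 4, 5, 6, 7}.
Not covered: 2 — 1 room.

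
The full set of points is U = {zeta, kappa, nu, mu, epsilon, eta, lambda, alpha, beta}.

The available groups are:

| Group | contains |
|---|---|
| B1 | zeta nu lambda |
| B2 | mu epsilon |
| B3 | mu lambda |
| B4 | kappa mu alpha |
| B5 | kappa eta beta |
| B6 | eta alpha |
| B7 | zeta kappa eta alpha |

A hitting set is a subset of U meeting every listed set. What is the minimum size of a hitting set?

3

Take H = {zeta, mu, eta}. Each listed group contains at least one of these, so H is a hitting set of size 3.
The groups B1, B2, B6 are pairwise disjoint, so any hitting set needs a separate point for each — at least 3. Hence 3 is optimal.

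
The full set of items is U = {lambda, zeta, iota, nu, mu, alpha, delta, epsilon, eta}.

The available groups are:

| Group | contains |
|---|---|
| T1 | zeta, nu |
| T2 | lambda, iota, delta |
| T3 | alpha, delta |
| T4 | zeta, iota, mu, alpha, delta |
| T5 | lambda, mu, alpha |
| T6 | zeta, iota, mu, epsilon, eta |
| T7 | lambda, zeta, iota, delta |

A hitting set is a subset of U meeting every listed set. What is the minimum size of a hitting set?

3

The 3 items {lambda, zeta, alpha} hit every group.
No choice of 2 items meets every group, so 3 is the minimum.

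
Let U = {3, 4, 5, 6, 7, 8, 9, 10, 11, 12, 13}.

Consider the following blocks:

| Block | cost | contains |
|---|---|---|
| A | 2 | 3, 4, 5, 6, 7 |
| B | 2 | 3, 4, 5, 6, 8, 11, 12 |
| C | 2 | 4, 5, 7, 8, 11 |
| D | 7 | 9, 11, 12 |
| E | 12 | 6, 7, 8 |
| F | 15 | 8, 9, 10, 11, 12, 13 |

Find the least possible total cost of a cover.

A, F together cover every point (A ∪ F = {3, 4, 5, 6, 7, 8, 9, 10, 11, 12, 13}); total cost 2 + 15 = 17.
The greedy pick B, A, F costs 19; no covering selection beats 17.

17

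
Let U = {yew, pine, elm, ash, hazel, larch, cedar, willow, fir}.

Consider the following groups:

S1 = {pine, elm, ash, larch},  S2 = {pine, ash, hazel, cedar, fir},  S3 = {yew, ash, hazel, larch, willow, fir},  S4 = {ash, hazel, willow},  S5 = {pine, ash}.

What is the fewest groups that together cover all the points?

3

S1, S2, and S3 cover everything between them: the union {yew, pine, elm, ash, hazel, larch, cedar, willow, fir} is all of U.
Only S3 contains yew, so S3 is forced; the remaining 3 points need at least 2 more groups (each remaining group adds at most 2) — so at least 3 groups are needed, and 3 is optimal.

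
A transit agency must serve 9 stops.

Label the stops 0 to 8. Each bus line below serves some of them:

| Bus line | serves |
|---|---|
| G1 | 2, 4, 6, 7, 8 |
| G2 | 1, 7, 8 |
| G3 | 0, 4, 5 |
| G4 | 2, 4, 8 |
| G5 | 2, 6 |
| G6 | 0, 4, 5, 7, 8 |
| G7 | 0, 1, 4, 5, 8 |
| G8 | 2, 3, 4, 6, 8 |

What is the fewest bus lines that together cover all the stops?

3

G2 and G3 and G8 together: G2 ∪ G3 ∪ G8 = {0, 1, 2, 3, 4, 5, 6, 7, 8} — every stop is covered.
Only G8 contains 3, so G8 is forced; the remaining 4 stops need at least 2 more bus lines (each remaining bus line adds at most 3) — so at least 3 bus lines are needed, and 3 is optimal.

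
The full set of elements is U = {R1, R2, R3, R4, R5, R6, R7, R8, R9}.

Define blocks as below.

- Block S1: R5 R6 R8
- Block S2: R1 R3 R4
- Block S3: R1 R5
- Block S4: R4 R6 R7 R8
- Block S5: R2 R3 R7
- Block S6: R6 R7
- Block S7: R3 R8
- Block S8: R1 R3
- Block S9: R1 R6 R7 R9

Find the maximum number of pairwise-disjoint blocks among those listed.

S3, S6, S7 are pairwise disjoint (S3={R1,R5}; S6={R6,R7}; S7={R3,R8}).
Every remaining block overlaps one of these, and no 4 of the listed blocks are pairwise disjoint, so 3 is the maximum.

3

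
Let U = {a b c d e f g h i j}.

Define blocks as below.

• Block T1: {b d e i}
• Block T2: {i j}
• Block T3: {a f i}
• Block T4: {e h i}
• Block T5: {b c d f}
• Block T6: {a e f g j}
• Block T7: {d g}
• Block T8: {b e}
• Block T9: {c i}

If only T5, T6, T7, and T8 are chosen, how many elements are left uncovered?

Union of T5, T6, T7, T8 = {a, b, c, d, e, f, g, j}.
Not covered: h, i — 2 elements.

2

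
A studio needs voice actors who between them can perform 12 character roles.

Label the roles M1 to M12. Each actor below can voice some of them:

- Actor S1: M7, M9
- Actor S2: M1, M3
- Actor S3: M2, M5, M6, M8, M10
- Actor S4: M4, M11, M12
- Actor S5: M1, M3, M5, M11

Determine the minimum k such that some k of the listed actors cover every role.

S1 and S2 and S3 and S4 together: S1 ∪ S2 ∪ S3 ∪ S4 = {M1, M2, M3, M4, M5, M6, M7, M8, M9, M10, M11, M12} — every role is covered.
Only S3 contains M2, so S3 is forced; the remaining 7 roles need at least 3 more actors (each remaining actor adds at most 3) — so at least 4 actors are needed, and 4 is optimal.

4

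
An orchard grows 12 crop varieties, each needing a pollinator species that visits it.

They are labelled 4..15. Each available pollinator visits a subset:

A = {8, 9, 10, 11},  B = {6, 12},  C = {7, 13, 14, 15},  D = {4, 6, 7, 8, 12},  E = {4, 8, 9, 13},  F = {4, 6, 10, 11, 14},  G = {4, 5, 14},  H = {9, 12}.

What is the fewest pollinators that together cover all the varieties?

Take {A, B, C, G}. Their union is {4, 5, 6, 7, 8, 9, 10, 11, 12, 13, 14, 15}, which is all 12 varieties.
Only G contains 5, so G is forced; the remaining 9 varieties need at least 3 more pollinators (each remaining pollinator adds at most 4) — so at least 4 pollinators are needed, and 4 is optimal.

4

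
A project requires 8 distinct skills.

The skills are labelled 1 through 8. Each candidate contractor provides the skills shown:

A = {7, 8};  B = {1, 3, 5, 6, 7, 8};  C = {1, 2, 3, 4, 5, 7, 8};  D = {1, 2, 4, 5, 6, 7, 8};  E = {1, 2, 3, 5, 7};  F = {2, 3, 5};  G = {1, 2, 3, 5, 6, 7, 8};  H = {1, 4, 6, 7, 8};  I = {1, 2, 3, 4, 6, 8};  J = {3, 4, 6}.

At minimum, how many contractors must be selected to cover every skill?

2

B and I together: B ∪ I = {1, 2, 3, 4, 5, 6, 7, 8} — every skill is covered.
No single contractor has all 8 skills (the largest, C, has 7), so 2 is optimal.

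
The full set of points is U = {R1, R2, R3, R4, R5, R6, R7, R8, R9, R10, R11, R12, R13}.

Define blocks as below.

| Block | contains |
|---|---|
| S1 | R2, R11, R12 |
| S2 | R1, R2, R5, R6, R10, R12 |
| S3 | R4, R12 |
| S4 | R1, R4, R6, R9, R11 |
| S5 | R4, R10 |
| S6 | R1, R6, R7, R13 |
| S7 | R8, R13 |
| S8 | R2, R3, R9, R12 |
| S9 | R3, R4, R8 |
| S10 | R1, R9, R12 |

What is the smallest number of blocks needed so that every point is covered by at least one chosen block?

S2 and S4 and S6 and S9 together: S2 ∪ S4 ∪ S6 ∪ S9 = {R1, R2, R3, R4, R5, R6, R7, R8, R9, R10, R11, R12, R13} — every point is covered.
Only S2 contains R5, so S2 is forced; the remaining 7 points need at least 3 more blocks (each remaining block adds at most 3) — so at least 4 blocks are needed, and 4 is optimal.

4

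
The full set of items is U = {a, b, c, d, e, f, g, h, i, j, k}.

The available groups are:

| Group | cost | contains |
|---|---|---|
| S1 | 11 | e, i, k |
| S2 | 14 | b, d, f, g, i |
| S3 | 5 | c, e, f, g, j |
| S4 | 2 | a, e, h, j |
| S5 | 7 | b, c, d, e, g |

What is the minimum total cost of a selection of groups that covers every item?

25

S1, S3, S4, S5 together cover every item (S1 ∪ S3 ∪ S4 ∪ S5 = {a, b, c, d, e, f, g, h, i, j, k}); total cost 11 + 5 + 2 + 7 = 25.
No covering selection has total cost below 25.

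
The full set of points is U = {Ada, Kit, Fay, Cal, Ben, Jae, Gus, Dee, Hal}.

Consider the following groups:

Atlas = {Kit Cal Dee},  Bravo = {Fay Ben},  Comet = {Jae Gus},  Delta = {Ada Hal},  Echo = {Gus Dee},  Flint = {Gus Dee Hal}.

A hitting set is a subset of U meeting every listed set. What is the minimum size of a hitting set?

H = {Ada, Kit, Fay, Gus} meets every group (each contains at least one member of H), and |H| = 4.
The groups Atlas, Bravo, Comet, Delta are pairwise disjoint, so any hitting set needs a separate point for each — at least 4. Hence 4 is optimal.

4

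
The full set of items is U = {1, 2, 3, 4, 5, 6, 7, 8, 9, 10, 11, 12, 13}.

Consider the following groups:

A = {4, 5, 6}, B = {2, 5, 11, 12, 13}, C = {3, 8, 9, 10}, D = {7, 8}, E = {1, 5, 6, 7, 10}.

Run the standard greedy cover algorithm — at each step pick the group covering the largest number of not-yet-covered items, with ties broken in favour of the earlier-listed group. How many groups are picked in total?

Greedy: pick B (covers 5 new) → pick C (covers 4 new) → pick E (covers 3 new) → pick A (covers 1 new). Total picks: 4.

4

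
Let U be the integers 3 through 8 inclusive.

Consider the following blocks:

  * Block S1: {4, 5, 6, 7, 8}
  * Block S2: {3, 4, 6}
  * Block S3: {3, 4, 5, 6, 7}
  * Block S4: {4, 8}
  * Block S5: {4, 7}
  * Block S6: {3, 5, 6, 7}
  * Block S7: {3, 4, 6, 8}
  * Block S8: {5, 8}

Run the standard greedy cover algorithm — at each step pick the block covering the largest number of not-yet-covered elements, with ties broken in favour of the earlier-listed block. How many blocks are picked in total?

Greedy: pick S1 (covers 5 new) → pick S2 (covers 1 new). Total picks: 2.

2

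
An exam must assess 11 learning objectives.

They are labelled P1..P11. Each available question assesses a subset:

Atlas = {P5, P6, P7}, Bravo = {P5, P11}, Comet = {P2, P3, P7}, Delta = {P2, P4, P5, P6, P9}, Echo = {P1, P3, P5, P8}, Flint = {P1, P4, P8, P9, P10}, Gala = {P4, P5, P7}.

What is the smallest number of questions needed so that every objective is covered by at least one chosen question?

Atlas and Bravo and Comet and Flint together: Atlas ∪ Bravo ∪ Comet ∪ Flint = {P1, P2, P3, P4, P5, P6, P7, P8, P9, P10, P11} — every objective is covered.
No 3 of the 7 questions cover everything (all 35 combinations miss at least one objective), so 4 is optimal.

4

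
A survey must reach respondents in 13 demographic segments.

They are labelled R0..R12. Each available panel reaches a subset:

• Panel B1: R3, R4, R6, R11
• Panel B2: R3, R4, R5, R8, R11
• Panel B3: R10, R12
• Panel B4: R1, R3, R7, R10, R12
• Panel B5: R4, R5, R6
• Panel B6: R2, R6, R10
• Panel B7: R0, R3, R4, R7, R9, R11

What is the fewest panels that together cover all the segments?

B2 and B4 and B6 and B7 together: B2 ∪ B4 ∪ B6 ∪ B7 = {R0, R1, R2, R3, R4, R5, R6, R7, R8, R9, R10, R11, R12} — every segment is covered.
Only B7 contains R0, so B7 is forced; the remaining 7 segments need at least 3 more panels (each remaining panel adds at most 3) — so at least 4 panels are needed, and 4 is optimal.

4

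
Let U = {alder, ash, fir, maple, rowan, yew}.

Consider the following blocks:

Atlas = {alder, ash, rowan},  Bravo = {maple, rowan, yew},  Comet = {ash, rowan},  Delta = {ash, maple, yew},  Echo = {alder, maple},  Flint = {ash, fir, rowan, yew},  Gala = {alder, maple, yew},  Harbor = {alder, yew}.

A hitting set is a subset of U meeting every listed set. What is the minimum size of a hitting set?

3

Take H = {alder, ash, yew}. Each listed block contains at least one of these, so H is a hitting set of size 3.
No choice of 2 elements meets every block, so 3 is the minimum.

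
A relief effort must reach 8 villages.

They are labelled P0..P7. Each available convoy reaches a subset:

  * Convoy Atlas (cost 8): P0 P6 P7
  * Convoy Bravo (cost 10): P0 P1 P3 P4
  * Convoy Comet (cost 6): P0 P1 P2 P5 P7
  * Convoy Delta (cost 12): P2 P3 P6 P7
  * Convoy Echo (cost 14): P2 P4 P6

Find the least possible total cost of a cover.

Atlas, Bravo, Comet together cover every village (Atlas ∪ Bravo ∪ Comet = {P0, P1, P2, P3, P4, P5, P6, P7}); total cost 8 + 10 + 6 = 24.
No covering selection has total cost below 24.

24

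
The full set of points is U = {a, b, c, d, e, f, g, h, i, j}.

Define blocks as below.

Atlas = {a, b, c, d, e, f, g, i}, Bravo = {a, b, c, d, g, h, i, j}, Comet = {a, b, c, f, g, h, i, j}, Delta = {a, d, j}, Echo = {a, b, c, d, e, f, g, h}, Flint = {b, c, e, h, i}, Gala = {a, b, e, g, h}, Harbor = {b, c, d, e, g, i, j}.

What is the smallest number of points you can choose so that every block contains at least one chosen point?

2

T = {a, c} meets every block (each contains at least one member of T), and |T| = 2.
The blocks Delta, Flint are pairwise disjoint, so any hitting set needs a separate point for each — at least 2. Hence 2 is optimal.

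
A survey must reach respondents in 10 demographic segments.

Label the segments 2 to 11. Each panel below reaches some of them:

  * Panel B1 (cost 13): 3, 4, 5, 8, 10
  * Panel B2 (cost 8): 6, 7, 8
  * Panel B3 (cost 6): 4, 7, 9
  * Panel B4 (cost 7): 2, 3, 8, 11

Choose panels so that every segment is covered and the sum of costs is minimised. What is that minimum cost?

B1, B2, B3, B4 together cover every segment (B1 ∪ B2 ∪ B3 ∪ B4 = {2, 3, 4, 5, 6, 7, 8, 9, 10, 11}); total cost 13 + 8 + 6 + 7 = 34.
No covering selection has total cost below 34.

34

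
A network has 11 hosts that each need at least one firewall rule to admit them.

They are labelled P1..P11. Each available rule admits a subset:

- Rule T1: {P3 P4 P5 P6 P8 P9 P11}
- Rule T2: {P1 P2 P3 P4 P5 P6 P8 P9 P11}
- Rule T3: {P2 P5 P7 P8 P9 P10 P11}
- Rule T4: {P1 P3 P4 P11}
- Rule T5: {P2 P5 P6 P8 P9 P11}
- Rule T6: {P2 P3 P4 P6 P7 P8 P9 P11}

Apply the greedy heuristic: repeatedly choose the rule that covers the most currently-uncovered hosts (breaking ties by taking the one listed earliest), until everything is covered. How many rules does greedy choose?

Greedy: pick T2 (covers 9 new) → pick T3 (covers 2 new). Total picks: 2.

2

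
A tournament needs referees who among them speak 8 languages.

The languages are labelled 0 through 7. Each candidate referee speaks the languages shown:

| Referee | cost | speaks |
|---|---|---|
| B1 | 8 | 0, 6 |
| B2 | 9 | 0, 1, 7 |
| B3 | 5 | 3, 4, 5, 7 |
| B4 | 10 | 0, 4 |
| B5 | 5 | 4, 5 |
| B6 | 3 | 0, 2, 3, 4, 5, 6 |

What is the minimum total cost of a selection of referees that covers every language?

12

B2, B6 together cover every language (B2 ∪ B6 = {0, 1, 2, 3, 4, 5, 6, 7}); total cost 9 + 3 = 12.
No covering selection has total cost below 12.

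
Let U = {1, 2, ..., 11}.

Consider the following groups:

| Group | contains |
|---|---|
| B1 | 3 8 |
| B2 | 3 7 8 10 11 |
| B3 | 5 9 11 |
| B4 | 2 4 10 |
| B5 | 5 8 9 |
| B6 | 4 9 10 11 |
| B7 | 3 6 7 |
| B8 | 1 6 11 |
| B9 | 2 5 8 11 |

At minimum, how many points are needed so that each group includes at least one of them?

4

H = {4, 5, 6, 8} meets every group (each contains at least one member of H), and |H| = 4.
No choice of 3 points meets every group, so 4 is the minimum.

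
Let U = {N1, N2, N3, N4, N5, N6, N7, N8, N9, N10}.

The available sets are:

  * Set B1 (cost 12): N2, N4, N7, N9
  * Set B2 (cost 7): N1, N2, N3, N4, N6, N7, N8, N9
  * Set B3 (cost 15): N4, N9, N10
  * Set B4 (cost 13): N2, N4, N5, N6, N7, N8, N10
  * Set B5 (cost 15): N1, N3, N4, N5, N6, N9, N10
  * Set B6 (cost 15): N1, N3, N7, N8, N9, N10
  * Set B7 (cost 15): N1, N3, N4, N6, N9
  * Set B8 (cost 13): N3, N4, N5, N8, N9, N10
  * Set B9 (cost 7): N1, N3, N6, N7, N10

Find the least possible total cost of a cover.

20

B2, B4 together cover every item (B2 ∪ B4 = {N1, N2, N3, N4, N5, N6, N7, N8, N9, N10}); total cost 7 + 13 = 20.
No covering selection has total cost below 20.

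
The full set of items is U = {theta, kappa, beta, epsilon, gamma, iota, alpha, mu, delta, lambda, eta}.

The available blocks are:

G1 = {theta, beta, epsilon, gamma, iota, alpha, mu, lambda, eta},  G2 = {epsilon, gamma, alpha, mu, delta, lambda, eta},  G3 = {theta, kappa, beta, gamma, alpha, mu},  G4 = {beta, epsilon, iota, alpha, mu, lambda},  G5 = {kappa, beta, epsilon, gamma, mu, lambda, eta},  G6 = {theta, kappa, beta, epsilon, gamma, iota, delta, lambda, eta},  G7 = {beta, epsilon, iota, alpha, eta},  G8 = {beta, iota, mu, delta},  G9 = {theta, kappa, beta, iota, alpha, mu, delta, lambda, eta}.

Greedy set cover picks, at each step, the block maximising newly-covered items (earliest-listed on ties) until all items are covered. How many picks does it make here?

2

Greedy: pick G1 (covers 9 new) → pick G6 (covers 2 new). Total picks: 2.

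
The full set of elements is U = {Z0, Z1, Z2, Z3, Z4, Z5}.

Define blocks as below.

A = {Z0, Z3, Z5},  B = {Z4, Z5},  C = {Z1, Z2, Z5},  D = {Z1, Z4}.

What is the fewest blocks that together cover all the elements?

A and B and C together: A ∪ B ∪ C = {Z0, Z1, Z2, Z3, Z4, Z5} — every element is covered.
Only A contains Z0, so A is forced; the remaining 3 elements need at least 2 more blocks (each remaining block adds at most 2) — so at least 3 blocks are needed, and 3 is optimal.

3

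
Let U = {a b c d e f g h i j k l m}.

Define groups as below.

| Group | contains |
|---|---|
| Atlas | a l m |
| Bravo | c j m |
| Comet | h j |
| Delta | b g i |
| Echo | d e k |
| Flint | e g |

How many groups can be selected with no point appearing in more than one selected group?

Atlas, Comet, Delta, Echo are pairwise disjoint (Atlas={a,l,m}; Comet={h,j}; Delta={b,g,i}; Echo={d,e,k}).
Every remaining group overlaps one of these, and no 5 of the listed groups are pairwise disjoint, so 4 is the maximum.

4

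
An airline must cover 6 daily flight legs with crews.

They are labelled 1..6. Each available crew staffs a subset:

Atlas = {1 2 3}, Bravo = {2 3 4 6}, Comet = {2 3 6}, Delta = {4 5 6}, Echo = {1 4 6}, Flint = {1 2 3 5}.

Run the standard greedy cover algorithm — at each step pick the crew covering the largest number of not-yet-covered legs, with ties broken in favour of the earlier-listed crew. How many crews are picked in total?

Greedy: pick Bravo (covers 4 new) → pick Flint (covers 2 new). Total picks: 2.

2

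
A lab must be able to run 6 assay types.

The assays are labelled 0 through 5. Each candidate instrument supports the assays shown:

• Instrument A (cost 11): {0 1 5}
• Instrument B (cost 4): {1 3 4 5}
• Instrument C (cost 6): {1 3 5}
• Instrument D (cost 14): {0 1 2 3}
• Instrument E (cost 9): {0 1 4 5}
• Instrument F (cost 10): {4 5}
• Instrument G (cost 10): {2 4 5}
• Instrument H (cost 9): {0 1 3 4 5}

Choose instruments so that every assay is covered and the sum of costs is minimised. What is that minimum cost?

18

B, D together cover every assay (B ∪ D = {0, 1, 2, 3, 4, 5}); total cost 4 + 14 = 18.
No covering selection has total cost below 18.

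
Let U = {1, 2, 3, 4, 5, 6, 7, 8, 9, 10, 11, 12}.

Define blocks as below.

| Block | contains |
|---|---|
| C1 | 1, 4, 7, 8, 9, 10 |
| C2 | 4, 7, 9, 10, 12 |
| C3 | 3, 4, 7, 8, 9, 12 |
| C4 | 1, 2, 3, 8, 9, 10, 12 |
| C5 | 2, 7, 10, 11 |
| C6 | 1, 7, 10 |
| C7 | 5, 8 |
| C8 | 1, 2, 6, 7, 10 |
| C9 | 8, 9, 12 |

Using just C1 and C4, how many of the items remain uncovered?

3

Union of C1, C4 = {1, 2, 3, 4, 7, 8, 9, 10, 12}.
Not covered: 5, 6, 11 — 3 items.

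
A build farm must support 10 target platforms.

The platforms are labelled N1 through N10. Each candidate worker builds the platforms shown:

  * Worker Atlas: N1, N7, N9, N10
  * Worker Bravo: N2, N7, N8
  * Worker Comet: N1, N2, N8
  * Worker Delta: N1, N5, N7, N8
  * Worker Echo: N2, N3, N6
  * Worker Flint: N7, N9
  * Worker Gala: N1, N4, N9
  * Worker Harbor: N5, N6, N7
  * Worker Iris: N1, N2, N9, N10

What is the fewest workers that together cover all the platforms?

Delta and Echo and Gala and Iris together: Delta ∪ Echo ∪ Gala ∪ Iris = {N1, N2, N3, N4, N5, N6, N7, N8, N9, N10} — every platform is covered.
Only Gala contains N4, so Gala is forced; the remaining 7 platforms need at least 3 more workers (each remaining worker adds at most 3) — so at least 4 workers are needed, and 4 is optimal.

4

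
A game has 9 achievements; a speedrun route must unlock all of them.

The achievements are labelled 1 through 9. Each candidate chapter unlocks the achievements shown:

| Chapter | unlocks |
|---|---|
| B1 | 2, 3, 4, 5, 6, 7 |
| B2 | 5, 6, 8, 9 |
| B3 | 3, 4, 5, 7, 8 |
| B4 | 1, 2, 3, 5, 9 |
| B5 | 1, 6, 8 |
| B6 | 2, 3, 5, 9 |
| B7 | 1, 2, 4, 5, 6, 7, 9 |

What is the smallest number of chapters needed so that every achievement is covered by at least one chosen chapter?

2

Take {B3, B7}. Their union is {1, 2, 3, 4, 5, 6, 7, 8, 9}, which is all 9 achievements.
No single chapter has all 9 achievements (the largest, B7, has 7), so 2 is optimal.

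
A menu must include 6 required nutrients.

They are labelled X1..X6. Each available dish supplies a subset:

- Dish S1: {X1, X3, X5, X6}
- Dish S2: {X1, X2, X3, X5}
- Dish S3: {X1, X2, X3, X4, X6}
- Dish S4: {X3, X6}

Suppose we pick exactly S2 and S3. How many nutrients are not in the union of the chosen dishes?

0

Union of S2, S3 = {X1, X2, X3, X4, X5, X6} — that's every nutrient, so 0 are uncovered.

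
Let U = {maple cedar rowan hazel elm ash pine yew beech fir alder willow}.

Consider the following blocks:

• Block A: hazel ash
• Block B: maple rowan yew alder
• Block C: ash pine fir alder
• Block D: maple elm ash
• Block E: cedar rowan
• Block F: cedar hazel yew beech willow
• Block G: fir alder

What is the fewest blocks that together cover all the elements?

Take {B, C, D, F}. Their union is {maple, cedar, rowan, hazel, elm, ash, pine, yew, beech, fir, alder, willow}, which is all 12 elements.
No 3 of the 7 blocks cover everything (all 35 combinations miss at least one element), so 4 is optimal.

4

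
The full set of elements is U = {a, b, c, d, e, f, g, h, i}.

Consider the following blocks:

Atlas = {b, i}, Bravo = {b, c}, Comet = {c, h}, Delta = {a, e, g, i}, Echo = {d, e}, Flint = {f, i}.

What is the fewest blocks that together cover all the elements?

5

Take {Bravo, Comet, Delta, Echo, Flint}. Their union is {a, b, c, d, e, f, g, h, i}, which is all 9 elements.
No 4 of the 6 blocks cover everything (all 15 combinations miss at least one element), so 5 is optimal.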